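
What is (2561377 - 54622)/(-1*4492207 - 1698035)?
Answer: -835585/2063414 ≈ -0.40495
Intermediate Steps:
(2561377 - 54622)/(-1*4492207 - 1698035) = 2506755/(-4492207 - 1698035) = 2506755/(-6190242) = 2506755*(-1/6190242) = -835585/2063414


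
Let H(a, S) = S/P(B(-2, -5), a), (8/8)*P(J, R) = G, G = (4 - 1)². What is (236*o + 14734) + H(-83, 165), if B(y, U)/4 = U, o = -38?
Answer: 17353/3 ≈ 5784.3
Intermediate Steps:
B(y, U) = 4*U
G = 9 (G = 3² = 9)
P(J, R) = 9
H(a, S) = S/9
(236*o + 14734) + H(-83, 165) = (236*(-38) + 14734) + (⅑)*165 = (-8968 + 14734) + 55/3 = 5766 + 55/3 = 17353/3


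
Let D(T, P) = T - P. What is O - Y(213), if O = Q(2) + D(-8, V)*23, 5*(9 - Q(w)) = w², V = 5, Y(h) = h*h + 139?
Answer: -228994/5 ≈ -45799.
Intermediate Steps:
Y(h) = 139 + h² (Y(h) = h² + 139 = 139 + h²)
Q(w) = 9 - w²/5
O = -1454/5 (O = (9 - ⅕*2²) + (-8 - 1*5)*23 = (9 - ⅕*4) + (-8 - 5)*23 = (9 - ⅘) - 13*23 = 41/5 - 299 = -1454/5 ≈ -290.80)
O - Y(213) = -1454/5 - (139 + 213²) = -1454/5 - (139 + 45369) = -1454/5 - 1*45508 = -1454/5 - 45508 = -228994/5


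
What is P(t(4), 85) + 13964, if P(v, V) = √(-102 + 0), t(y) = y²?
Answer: 13964 + I*√102 ≈ 13964.0 + 10.1*I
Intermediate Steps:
P(v, V) = I*√102 (P(v, V) = √(-102) = I*√102)
P(t(4), 85) + 13964 = I*√102 + 13964 = 13964 + I*√102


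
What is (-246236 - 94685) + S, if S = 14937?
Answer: -325984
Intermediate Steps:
(-246236 - 94685) + S = (-246236 - 94685) + 14937 = -340921 + 14937 = -325984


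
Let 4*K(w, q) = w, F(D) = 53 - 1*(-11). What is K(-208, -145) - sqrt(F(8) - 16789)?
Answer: -52 - 5*I*sqrt(669) ≈ -52.0 - 129.33*I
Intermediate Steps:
F(D) = 64 (F(D) = 53 + 11 = 64)
K(w, q) = w/4
K(-208, -145) - sqrt(F(8) - 16789) = (1/4)*(-208) - sqrt(64 - 16789) = -52 - sqrt(-16725) = -52 - 5*I*sqrt(669)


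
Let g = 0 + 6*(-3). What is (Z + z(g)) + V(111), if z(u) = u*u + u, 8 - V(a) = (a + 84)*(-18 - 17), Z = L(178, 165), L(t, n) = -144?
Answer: 6995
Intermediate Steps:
Z = -144
g = -18 (g = 0 - 18 = -18)
V(a) = 2948 + 35*a (V(a) = 8 - (a + 84)*(-18 - 17) = 8 - (84 + a)*(-35) = 8 - (-2940 - 35*a) = 8 + (2940 + 35*a) = 2948 + 35*a)
z(u) = u + u² (z(u) = u² + u = u + u²)
(Z + z(g)) + V(111) = (-144 - 18*(1 - 18)) + (2948 + 35*111) = (-144 - 18*(-17)) + (2948 + 3885) = (-144 + 306) + 6833 = 162 + 6833 = 6995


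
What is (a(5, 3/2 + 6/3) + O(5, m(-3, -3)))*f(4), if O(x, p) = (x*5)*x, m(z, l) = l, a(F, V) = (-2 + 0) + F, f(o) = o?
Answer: 512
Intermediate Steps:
a(F, V) = -2 + F
O(x, p) = 5*x² (O(x, p) = (5*x)*x = 5*x²)
(a(5, 3/2 + 6/3) + O(5, m(-3, -3)))*f(4) = ((-2 + 5) + 5*5²)*4 = (3 + 5*25)*4 = (3 + 125)*4 = 128*4 = 512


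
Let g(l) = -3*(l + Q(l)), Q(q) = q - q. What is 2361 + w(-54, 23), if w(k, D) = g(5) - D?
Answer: 2323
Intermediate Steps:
Q(q) = 0
g(l) = -3*l (g(l) = -3*(l + 0) = -3*l)
w(k, D) = -15 - D (w(k, D) = -3*5 - D = -15 - D)
2361 + w(-54, 23) = 2361 + (-15 - 1*23) = 2361 + (-15 - 23) = 2361 - 38 = 2323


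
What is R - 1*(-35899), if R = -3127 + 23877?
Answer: 56649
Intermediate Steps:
R = 20750
R - 1*(-35899) = 20750 - 1*(-35899) = 20750 + 35899 = 56649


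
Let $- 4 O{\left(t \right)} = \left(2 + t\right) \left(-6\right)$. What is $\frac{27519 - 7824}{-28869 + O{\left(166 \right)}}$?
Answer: $- \frac{6565}{9539} \approx -0.68823$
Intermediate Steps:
$O{\left(t \right)} = 3 + \frac{3 t}{2}$ ($O{\left(t \right)} = - \frac{\left(2 + t\right) \left(-6\right)}{4} = - \frac{-12 - 6 t}{4} = 3 + \frac{3 t}{2}$)
$\frac{27519 - 7824}{-28869 + O{\left(166 \right)}} = \frac{27519 - 7824}{-28869 + \left(3 + \frac{3}{2} \cdot 166\right)} = \frac{19695}{-28869 + \left(3 + 249\right)} = \frac{19695}{-28869 + 252} = \frac{19695}{-28617} = 19695 \left(- \frac{1}{28617}\right) = - \frac{6565}{9539}$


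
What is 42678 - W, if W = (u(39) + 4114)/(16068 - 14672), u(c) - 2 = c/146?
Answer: 8697858273/203816 ≈ 42675.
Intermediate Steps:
u(c) = 2 + c/146
W = 600975/203816 (W = ((2 + (1/146)*39) + 4114)/(16068 - 14672) = ((2 + 39/146) + 4114)/1396 = (331/146 + 4114)*(1/1396) = (600975/146)*(1/1396) = 600975/203816 ≈ 2.9486)
42678 - W = 42678 - 1*600975/203816 = 42678 - 600975/203816 = 8697858273/203816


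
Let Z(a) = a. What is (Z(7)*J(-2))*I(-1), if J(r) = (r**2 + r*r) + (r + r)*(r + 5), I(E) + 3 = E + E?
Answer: 140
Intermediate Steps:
I(E) = -3 + 2*E (I(E) = -3 + (E + E) = -3 + 2*E)
J(r) = 2*r**2 + 2*r*(5 + r) (J(r) = (r**2 + r**2) + (2*r)*(5 + r) = 2*r**2 + 2*r*(5 + r))
(Z(7)*J(-2))*I(-1) = (7*(2*(-2)*(5 + 2*(-2))))*(-3 + 2*(-1)) = (7*(2*(-2)*(5 - 4)))*(-3 - 2) = (7*(2*(-2)*1))*(-5) = (7*(-4))*(-5) = -28*(-5) = 140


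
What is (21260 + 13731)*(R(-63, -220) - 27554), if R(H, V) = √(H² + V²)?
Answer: -964142014 + 34991*√52369 ≈ -9.5613e+8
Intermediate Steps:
(21260 + 13731)*(R(-63, -220) - 27554) = (21260 + 13731)*(√((-63)² + (-220)²) - 27554) = 34991*(√(3969 + 48400) - 27554) = 34991*(√52369 - 27554) = 34991*(-27554 + √52369) = -964142014 + 34991*√52369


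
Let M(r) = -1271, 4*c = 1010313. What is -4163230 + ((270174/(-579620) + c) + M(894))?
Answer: -2267428934529/579620 ≈ -3.9119e+6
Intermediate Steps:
c = 1010313/4 (c = (¼)*1010313 = 1010313/4 ≈ 2.5258e+5)
-4163230 + ((270174/(-579620) + c) + M(894)) = -4163230 + ((270174/(-579620) + 1010313/4) - 1271) = -4163230 + ((270174*(-1/579620) + 1010313/4) - 1271) = -4163230 + ((-135087/289810 + 1010313/4) - 1271) = -4163230 + (146399135091/579620 - 1271) = -4163230 + 145662438071/579620 = -2267428934529/579620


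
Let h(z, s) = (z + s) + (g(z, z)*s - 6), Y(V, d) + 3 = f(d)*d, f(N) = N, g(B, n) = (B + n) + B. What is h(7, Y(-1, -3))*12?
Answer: 1596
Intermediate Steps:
g(B, n) = n + 2*B
Y(V, d) = -3 + d² (Y(V, d) = -3 + d*d = -3 + d²)
h(z, s) = -6 + s + z + 3*s*z (h(z, s) = (z + s) + ((z + 2*z)*s - 6) = (s + z) + ((3*z)*s - 6) = (s + z) + (3*s*z - 6) = (s + z) + (-6 + 3*s*z) = -6 + s + z + 3*s*z)
h(7, Y(-1, -3))*12 = (-6 + (-3 + (-3)²) + 7 + 3*(-3 + (-3)²)*7)*12 = (-6 + (-3 + 9) + 7 + 3*(-3 + 9)*7)*12 = (-6 + 6 + 7 + 3*6*7)*12 = (-6 + 6 + 7 + 126)*12 = 133*12 = 1596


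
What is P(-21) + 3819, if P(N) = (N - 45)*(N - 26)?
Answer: 6921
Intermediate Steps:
P(N) = (-45 + N)*(-26 + N)
P(-21) + 3819 = (1170 + (-21)² - 71*(-21)) + 3819 = (1170 + 441 + 1491) + 3819 = 3102 + 3819 = 6921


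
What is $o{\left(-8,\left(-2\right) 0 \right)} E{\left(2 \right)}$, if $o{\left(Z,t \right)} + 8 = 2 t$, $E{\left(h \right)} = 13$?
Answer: $-104$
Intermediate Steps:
$o{\left(Z,t \right)} = -8 + 2 t$
$o{\left(-8,\left(-2\right) 0 \right)} E{\left(2 \right)} = \left(-8 + 2 \left(\left(-2\right) 0\right)\right) 13 = \left(-8 + 2 \cdot 0\right) 13 = \left(-8 + 0\right) 13 = \left(-8\right) 13 = -104$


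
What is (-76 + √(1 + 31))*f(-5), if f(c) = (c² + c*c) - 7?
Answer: -3268 + 172*√2 ≈ -3024.8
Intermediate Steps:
f(c) = -7 + 2*c² (f(c) = (c² + c²) - 7 = 2*c² - 7 = -7 + 2*c²)
(-76 + √(1 + 31))*f(-5) = (-76 + √(1 + 31))*(-7 + 2*(-5)²) = (-76 + √32)*(-7 + 2*25) = (-76 + 4*√2)*(-7 + 50) = (-76 + 4*√2)*43 = -3268 + 172*√2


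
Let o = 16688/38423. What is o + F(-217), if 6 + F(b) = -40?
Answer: -250110/5489 ≈ -45.566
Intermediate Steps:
F(b) = -46 (F(b) = -6 - 40 = -46)
o = 2384/5489 (o = 16688*(1/38423) = 2384/5489 ≈ 0.43432)
o + F(-217) = 2384/5489 - 46 = -250110/5489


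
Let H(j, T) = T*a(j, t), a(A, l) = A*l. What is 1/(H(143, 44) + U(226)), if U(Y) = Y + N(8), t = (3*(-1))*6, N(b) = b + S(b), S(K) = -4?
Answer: -1/113026 ≈ -8.8475e-6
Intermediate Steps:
N(b) = -4 + b (N(b) = b - 4 = -4 + b)
t = -18 (t = -3*6 = -18)
U(Y) = 4 + Y (U(Y) = Y + (-4 + 8) = Y + 4 = 4 + Y)
H(j, T) = -18*T*j (H(j, T) = T*(j*(-18)) = T*(-18*j) = -18*T*j)
1/(H(143, 44) + U(226)) = 1/(-18*44*143 + (4 + 226)) = 1/(-113256 + 230) = 1/(-113026) = -1/113026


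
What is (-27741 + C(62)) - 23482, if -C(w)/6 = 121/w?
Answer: -1588276/31 ≈ -51235.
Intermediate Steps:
C(w) = -726/w
(-27741 + C(62)) - 23482 = (-27741 - 726/62) - 23482 = (-27741 - 726*1/62) - 23482 = (-27741 - 363/31) - 23482 = -860334/31 - 23482 = -1588276/31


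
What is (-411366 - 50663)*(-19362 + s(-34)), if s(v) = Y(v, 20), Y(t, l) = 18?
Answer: 8937488976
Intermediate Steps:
s(v) = 18
(-411366 - 50663)*(-19362 + s(-34)) = (-411366 - 50663)*(-19362 + 18) = -462029*(-19344) = 8937488976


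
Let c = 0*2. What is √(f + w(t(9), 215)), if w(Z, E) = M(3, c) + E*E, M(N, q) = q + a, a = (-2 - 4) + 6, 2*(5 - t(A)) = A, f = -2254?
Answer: √43971 ≈ 209.69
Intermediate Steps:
t(A) = 5 - A/2
c = 0
a = 0 (a = -6 + 6 = 0)
M(N, q) = q (M(N, q) = q + 0 = q)
w(Z, E) = E² (w(Z, E) = 0 + E*E = 0 + E² = E²)
√(f + w(t(9), 215)) = √(-2254 + 215²) = √(-2254 + 46225) = √43971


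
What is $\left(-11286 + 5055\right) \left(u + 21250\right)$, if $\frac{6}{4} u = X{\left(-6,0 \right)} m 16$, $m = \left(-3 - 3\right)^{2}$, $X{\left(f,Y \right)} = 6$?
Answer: $-146764974$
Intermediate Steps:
$m = 36$ ($m = \left(-6\right)^{2} = 36$)
$u = 2304$ ($u = \frac{2 \cdot 6 \cdot 36 \cdot 16}{3} = \frac{2 \cdot 216 \cdot 16}{3} = \frac{2}{3} \cdot 3456 = 2304$)
$\left(-11286 + 5055\right) \left(u + 21250\right) = \left(-11286 + 5055\right) \left(2304 + 21250\right) = \left(-6231\right) 23554 = -146764974$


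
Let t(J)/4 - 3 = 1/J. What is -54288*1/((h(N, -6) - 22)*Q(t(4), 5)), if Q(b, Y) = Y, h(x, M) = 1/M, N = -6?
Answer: 325728/665 ≈ 489.82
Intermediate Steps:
t(J) = 12 + 4/J (t(J) = 12 + 4*(1/J) = 12 + 4/J)
-54288*1/((h(N, -6) - 22)*Q(t(4), 5)) = -54288*1/(5*(1/(-6) - 22)) = -54288*1/(5*(-1/6 - 22)) = -54288/((-133/6*5)) = -54288/(-665/6) = -54288*(-6/665) = 325728/665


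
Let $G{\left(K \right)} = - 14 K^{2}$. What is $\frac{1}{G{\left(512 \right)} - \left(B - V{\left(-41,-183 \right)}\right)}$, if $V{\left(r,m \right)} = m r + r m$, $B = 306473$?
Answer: $- \frac{1}{3961483} \approx -2.5243 \cdot 10^{-7}$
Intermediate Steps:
$V{\left(r,m \right)} = 2 m r$ ($V{\left(r,m \right)} = m r + m r = 2 m r$)
$\frac{1}{G{\left(512 \right)} - \left(B - V{\left(-41,-183 \right)}\right)} = \frac{1}{- 14 \cdot 512^{2} + \left(2 \left(-183\right) \left(-41\right) - 306473\right)} = \frac{1}{\left(-14\right) 262144 + \left(15006 - 306473\right)} = \frac{1}{-3670016 - 291467} = \frac{1}{-3961483} = - \frac{1}{3961483}$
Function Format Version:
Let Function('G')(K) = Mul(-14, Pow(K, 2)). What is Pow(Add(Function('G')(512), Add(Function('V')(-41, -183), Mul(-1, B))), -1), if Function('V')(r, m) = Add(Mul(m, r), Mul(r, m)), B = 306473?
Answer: Rational(-1, 3961483) ≈ -2.5243e-7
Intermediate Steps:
Function('V')(r, m) = Mul(2, m, r) (Function('V')(r, m) = Add(Mul(m, r), Mul(m, r)) = Mul(2, m, r))
Pow(Add(Function('G')(512), Add(Function('V')(-41, -183), Mul(-1, B))), -1) = Pow(Add(Mul(-14, Pow(512, 2)), Add(Mul(2, -183, -41), Mul(-1, 306473))), -1) = Pow(Add(Mul(-14, 262144), Add(15006, -306473)), -1) = Pow(Add(-3670016, -291467), -1) = Pow(-3961483, -1) = Rational(-1, 3961483)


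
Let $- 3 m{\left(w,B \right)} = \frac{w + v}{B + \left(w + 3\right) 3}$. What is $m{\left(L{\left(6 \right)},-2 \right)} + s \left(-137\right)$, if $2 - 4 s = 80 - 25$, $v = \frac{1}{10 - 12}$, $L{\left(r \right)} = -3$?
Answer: $\frac{5444}{3} \approx 1814.7$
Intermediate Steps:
$v = - \frac{1}{2}$ ($v = \frac{1}{-2} = - \frac{1}{2} \approx -0.5$)
$s = - \frac{53}{4}$ ($s = \frac{1}{2} - \frac{80 - 25}{4} = \frac{1}{2} - \frac{55}{4} = - \frac{53}{4} \approx -13.25$)
$m{\left(w,B \right)} = - \frac{- \frac{1}{2} + w}{3 \left(9 + B + 3 w\right)}$ ($m{\left(w,B \right)} = - \frac{\left(w - \frac{1}{2}\right) \frac{1}{B + \left(w + 3\right) 3}}{3} = - \frac{\left(- \frac{1}{2} + w\right) \frac{1}{B + \left(3 + w\right) 3}}{3} = - \frac{\left(- \frac{1}{2} + w\right) \frac{1}{B + \left(9 + 3 w\right)}}{3} = - \frac{\left(- \frac{1}{2} + w\right) \frac{1}{9 + B + 3 w}}{3} = - \frac{\frac{1}{9 + B + 3 w} \left(- \frac{1}{2} + w\right)}{3} = - \frac{- \frac{1}{2} + w}{3 \left(9 + B + 3 w\right)}$)
$m{\left(L{\left(6 \right)},-2 \right)} + s \left(-137\right) = \frac{1 - -6}{6 \left(9 - 2 + 3 \left(-3\right)\right)} - - \frac{7261}{4} = \frac{1 + 6}{6 \left(9 - 2 - 9\right)} + \frac{7261}{4} = \frac{1}{6} \frac{1}{-2} \cdot 7 + \frac{7261}{4} = \frac{1}{6} \left(- \frac{1}{2}\right) 7 + \frac{7261}{4} = - \frac{7}{12} + \frac{7261}{4} = \frac{5444}{3}$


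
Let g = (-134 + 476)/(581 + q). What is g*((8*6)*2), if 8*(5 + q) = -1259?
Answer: 262656/3349 ≈ 78.428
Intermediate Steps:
q = -1299/8 (q = -5 + (⅛)*(-1259) = -5 - 1259/8 = -1299/8 ≈ -162.38)
g = 2736/3349 (g = (-134 + 476)/(581 - 1299/8) = 342/(3349/8) = 342*(8/3349) = 2736/3349 ≈ 0.81696)
g*((8*6)*2) = 2736*((8*6)*2)/3349 = 2736*(48*2)/3349 = (2736/3349)*96 = 262656/3349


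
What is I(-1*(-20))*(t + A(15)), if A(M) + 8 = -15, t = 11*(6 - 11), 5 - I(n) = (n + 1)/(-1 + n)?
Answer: -5772/19 ≈ -303.79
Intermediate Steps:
I(n) = 5 - (1 + n)/(-1 + n) (I(n) = 5 - (n + 1)/(-1 + n) = 5 - (1 + n)/(-1 + n))
t = -55 (t = 11*(-5) = -55)
A(M) = -23 (A(M) = -8 - 15 = -23)
I(-1*(-20))*(t + A(15)) = (2*(-3 + 2*(-1*(-20)))/(-1 - 1*(-20)))*(-55 - 23) = (2*(-3 + 2*20)/(-1 + 20))*(-78) = (2*(-3 + 40)/19)*(-78) = (2*(1/19)*37)*(-78) = (74/19)*(-78) = -5772/19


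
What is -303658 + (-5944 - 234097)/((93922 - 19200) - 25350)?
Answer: -14992442817/49372 ≈ -3.0366e+5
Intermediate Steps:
-303658 + (-5944 - 234097)/((93922 - 19200) - 25350) = -303658 - 240041/(74722 - 25350) = -303658 - 240041/49372 = -14992442817/49372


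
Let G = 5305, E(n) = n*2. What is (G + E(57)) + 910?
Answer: 6329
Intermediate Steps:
E(n) = 2*n
(G + E(57)) + 910 = (5305 + 2*57) + 910 = (5305 + 114) + 910 = 5419 + 910 = 6329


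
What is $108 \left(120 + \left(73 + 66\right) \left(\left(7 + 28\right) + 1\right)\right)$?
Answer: $553392$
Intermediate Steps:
$108 \left(120 + \left(73 + 66\right) \left(\left(7 + 28\right) + 1\right)\right) = 108 \left(120 + 139 \left(35 + 1\right)\right) = 108 \left(120 + 139 \cdot 36\right) = 108 \left(120 + 5004\right) = 108 \cdot 5124 = 553392$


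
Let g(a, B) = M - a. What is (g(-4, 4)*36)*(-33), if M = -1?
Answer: -3564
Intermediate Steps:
g(a, B) = -1 - a
(g(-4, 4)*36)*(-33) = ((-1 - 1*(-4))*36)*(-33) = ((-1 + 4)*36)*(-33) = (3*36)*(-33) = 108*(-33) = -3564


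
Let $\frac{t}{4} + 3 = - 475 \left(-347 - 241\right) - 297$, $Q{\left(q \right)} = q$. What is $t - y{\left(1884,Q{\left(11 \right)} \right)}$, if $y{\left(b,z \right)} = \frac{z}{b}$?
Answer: $\frac{2102543989}{1884} \approx 1.116 \cdot 10^{6}$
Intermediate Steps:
$t = 1116000$ ($t = -12 + 4 \left(- 475 \left(-347 - 241\right) - 297\right) = -12 + 4 \left(\left(-475\right) \left(-588\right) - 297\right) = -12 + 4 \left(279300 - 297\right) = -12 + 4 \cdot 279003 = -12 + 1116012 = 1116000$)
$t - y{\left(1884,Q{\left(11 \right)} \right)} = 1116000 - \frac{11}{1884} = \frac{2102543989}{1884}$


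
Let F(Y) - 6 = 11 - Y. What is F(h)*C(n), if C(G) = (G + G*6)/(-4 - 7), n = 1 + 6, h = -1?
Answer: -882/11 ≈ -80.182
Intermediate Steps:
n = 7
F(Y) = 17 - Y (F(Y) = 6 + (11 - Y) = 17 - Y)
C(G) = -7*G/11 (C(G) = (G + 6*G)/(-11) = (7*G)*(-1/11) = -7*G/11)
F(h)*C(n) = (17 - 1*(-1))*(-7/11*7) = (17 + 1)*(-49/11) = 18*(-49/11) = -882/11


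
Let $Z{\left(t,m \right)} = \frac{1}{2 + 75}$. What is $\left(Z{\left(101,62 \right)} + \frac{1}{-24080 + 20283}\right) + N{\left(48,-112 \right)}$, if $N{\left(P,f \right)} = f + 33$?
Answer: $- \frac{23093431}{292369} \approx -78.987$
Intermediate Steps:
$N{\left(P,f \right)} = 33 + f$
$Z{\left(t,m \right)} = \frac{1}{77}$
$\left(Z{\left(101,62 \right)} + \frac{1}{-24080 + 20283}\right) + N{\left(48,-112 \right)} = \left(\frac{1}{77} + \frac{1}{-24080 + 20283}\right) + \left(33 - 112\right) = \left(\frac{1}{77} + \frac{1}{-3797}\right) - 79 = \left(\frac{1}{77} - \frac{1}{3797}\right) - 79 = \frac{3720}{292369} - 79 = - \frac{23093431}{292369}$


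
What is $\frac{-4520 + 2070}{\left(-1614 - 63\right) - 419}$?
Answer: $\frac{1225}{1048} \approx 1.1689$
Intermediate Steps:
$\frac{-4520 + 2070}{\left(-1614 - 63\right) - 419} = - \frac{2450}{\left(-1614 - 63\right) - 419} = - \frac{2450}{-1677 - 419} = - \frac{2450}{-2096} = \left(-2450\right) \left(- \frac{1}{2096}\right) = \frac{1225}{1048}$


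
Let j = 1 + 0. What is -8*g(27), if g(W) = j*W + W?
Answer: -432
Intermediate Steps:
j = 1
g(W) = 2*W (g(W) = 1*W + W = W + W = 2*W)
-8*g(27) = -16*27 = -8*54 = -432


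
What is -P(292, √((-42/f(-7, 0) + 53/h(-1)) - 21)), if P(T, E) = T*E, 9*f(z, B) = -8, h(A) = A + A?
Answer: -146*I ≈ -146.0*I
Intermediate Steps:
h(A) = 2*A
f(z, B) = -8/9 (f(z, B) = (⅑)*(-8) = -8/9)
P(T, E) = E*T
-P(292, √((-42/f(-7, 0) + 53/h(-1)) - 21)) = -√((-42/(-8/9) + 53/((2*(-1)))) - 21)*292 = -√((-42*(-9/8) + 53/(-2)) - 21)*292 = -√((189/4 + 53*(-½)) - 21)*292 = -√((189/4 - 53/2) - 21)*292 = -√(83/4 - 21)*292 = -√(-¼)*292 = -I/2*292 = -146*I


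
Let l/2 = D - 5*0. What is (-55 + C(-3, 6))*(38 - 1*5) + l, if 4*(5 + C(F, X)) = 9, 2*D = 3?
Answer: -7611/4 ≈ -1902.8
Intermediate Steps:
D = 3/2 (D = (½)*3 = 3/2 ≈ 1.5000)
C(F, X) = -11/4 (C(F, X) = -5 + (¼)*9 = -5 + 9/4 = -11/4)
l = 3 (l = 2*(3/2 - 5*0) = 2*(3/2 + 0) = 2*(3/2) = 3)
(-55 + C(-3, 6))*(38 - 1*5) + l = (-55 - 11/4)*(38 - 1*5) + 3 = -231*(38 - 5)/4 + 3 = -231/4*33 + 3 = -7623/4 + 3 = -7611/4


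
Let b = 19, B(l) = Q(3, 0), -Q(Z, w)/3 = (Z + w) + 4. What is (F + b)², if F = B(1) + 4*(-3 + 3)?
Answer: 4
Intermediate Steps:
Q(Z, w) = -12 - 3*Z - 3*w (Q(Z, w) = -3*((Z + w) + 4) = -3*(4 + Z + w) = -12 - 3*Z - 3*w)
B(l) = -21 (B(l) = -12 - 3*3 - 3*0 = -12 - 9 + 0 = -21)
F = -21 (F = -21 + 4*(-3 + 3) = -21 + 4*0 = -21 + 0 = -21)
(F + b)² = (-21 + 19)² = (-2)² = 4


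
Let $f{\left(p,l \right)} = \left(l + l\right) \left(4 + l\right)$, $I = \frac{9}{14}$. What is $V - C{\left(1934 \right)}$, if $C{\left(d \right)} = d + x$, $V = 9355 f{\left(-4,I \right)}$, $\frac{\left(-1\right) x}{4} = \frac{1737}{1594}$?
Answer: $\frac{4211005423}{78106} \approx 53914.0$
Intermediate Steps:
$I = \frac{9}{14}$ ($I = 9 \cdot \frac{1}{14} = \frac{9}{14} \approx 0.64286$)
$x = - \frac{3474}{797}$ ($x = - 4 \cdot \frac{1737}{1594} = - 4 \cdot 1737 \cdot \frac{1}{1594} = \left(-4\right) \frac{1737}{1594} = - \frac{3474}{797} \approx -4.3588$)
$f{\left(p,l \right)} = 2 l \left(4 + l\right)$
$V = \frac{5472675}{98}$ ($V = 9355 \cdot 2 \cdot \frac{9}{14} \left(4 + \frac{9}{14}\right) = 9355 \cdot 2 \cdot \frac{9}{14} \cdot \frac{65}{14} = 9355 \cdot \frac{585}{98} = \frac{5472675}{98} \approx 55844.0$)
$C{\left(d \right)} = - \frac{3474}{797} + d$ ($C{\left(d \right)} = d - \frac{3474}{797} = - \frac{3474}{797} + d$)
$V - C{\left(1934 \right)} = \frac{5472675}{98} - \left(- \frac{3474}{797} + 1934\right) = \frac{5472675}{98} - \frac{1537924}{797} = \frac{4211005423}{78106}$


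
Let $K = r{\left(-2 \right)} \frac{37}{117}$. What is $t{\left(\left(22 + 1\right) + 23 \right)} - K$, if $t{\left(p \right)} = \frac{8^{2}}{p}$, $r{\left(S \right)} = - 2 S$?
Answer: $\frac{340}{2691} \approx 0.12635$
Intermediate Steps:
$K = \frac{148}{117}$ ($K = \left(-2\right) \left(-2\right) \frac{37}{117} = 4 \cdot 37 \cdot \frac{1}{117} = 4 \cdot \frac{37}{117} = \frac{148}{117} \approx 1.265$)
$t{\left(p \right)} = \frac{64}{p}$
$t{\left(\left(22 + 1\right) + 23 \right)} - K = \frac{64}{\left(22 + 1\right) + 23} - \frac{148}{117} = \frac{64}{23 + 23} - \frac{148}{117} = \frac{64}{46} - \frac{148}{117} = 64 \cdot \frac{1}{46} - \frac{148}{117} = \frac{32}{23} - \frac{148}{117} = \frac{340}{2691}$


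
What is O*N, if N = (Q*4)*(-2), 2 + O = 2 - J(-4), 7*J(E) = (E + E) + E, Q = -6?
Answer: 576/7 ≈ 82.286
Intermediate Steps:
J(E) = 3*E/7 (J(E) = ((E + E) + E)/7 = (2*E + E)/7 = (3*E)/7 = 3*E/7)
O = 12/7 (O = -2 + (2 - 3*(-4)/7) = -2 + (2 - 1*(-12/7)) = -2 + (2 + 12/7) = -2 + 26/7 = 12/7 ≈ 1.7143)
N = 48 (N = -6*4*(-2) = -24*(-2) = 48)
O*N = (12/7)*48 = 576/7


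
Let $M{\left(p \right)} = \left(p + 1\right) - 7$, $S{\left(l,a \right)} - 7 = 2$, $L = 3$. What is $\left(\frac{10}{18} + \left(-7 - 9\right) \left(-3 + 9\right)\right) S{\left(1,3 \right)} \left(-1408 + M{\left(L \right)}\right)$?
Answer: $1212049$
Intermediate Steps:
$S{\left(l,a \right)} = 9$ ($S{\left(l,a \right)} = 7 + 2 = 9$)
$M{\left(p \right)} = -6 + p$ ($M{\left(p \right)} = \left(1 + p\right) - 7 = -6 + p$)
$\left(\frac{10}{18} + \left(-7 - 9\right) \left(-3 + 9\right)\right) S{\left(1,3 \right)} \left(-1408 + M{\left(L \right)}\right) = \left(\frac{10}{18} + \left(-7 - 9\right) \left(-3 + 9\right)\right) 9 \left(-1408 + \left(-6 + 3\right)\right) = \left(10 \cdot \frac{1}{18} - 96\right) 9 \left(-1408 - 3\right) = \left(\frac{5}{9} - 96\right) 9 \left(-1411\right) = \left(- \frac{859}{9}\right) 9 \left(-1411\right) = \left(-859\right) \left(-1411\right) = 1212049$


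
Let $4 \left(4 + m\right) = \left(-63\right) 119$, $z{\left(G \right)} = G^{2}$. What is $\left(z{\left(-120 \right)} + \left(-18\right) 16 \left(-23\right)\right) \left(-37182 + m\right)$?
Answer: $-821202696$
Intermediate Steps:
$m = - \frac{7513}{4}$ ($m = -4 + \frac{\left(-63\right) 119}{4} = -4 + \frac{1}{4} \left(-7497\right) = -4 - \frac{7497}{4} = - \frac{7513}{4} \approx -1878.3$)
$\left(z{\left(-120 \right)} + \left(-18\right) 16 \left(-23\right)\right) \left(-37182 + m\right) = \left(\left(-120\right)^{2} + \left(-18\right) 16 \left(-23\right)\right) \left(-37182 - \frac{7513}{4}\right) = \left(14400 - -6624\right) \left(- \frac{156241}{4}\right) = \left(14400 + 6624\right) \left(- \frac{156241}{4}\right) = 21024 \left(- \frac{156241}{4}\right) = -821202696$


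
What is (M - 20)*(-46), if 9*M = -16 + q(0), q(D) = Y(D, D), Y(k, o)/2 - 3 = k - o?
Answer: 8740/9 ≈ 971.11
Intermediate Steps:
Y(k, o) = 6 - 2*o + 2*k (Y(k, o) = 6 + 2*(k - o) = 6 + (-2*o + 2*k) = 6 - 2*o + 2*k)
q(D) = 6 (q(D) = 6 - 2*D + 2*D = 6)
M = -10/9 (M = (-16 + 6)/9 = (⅑)*(-10) = -10/9 ≈ -1.1111)
(M - 20)*(-46) = (-10/9 - 20)*(-46) = -190/9*(-46) = 8740/9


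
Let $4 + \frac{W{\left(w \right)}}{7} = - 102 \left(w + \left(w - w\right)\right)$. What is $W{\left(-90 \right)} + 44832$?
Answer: $109064$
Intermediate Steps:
$W{\left(w \right)} = -28 - 714 w$ ($W{\left(w \right)} = -28 + 7 \left(- 102 \left(w + \left(w - w\right)\right)\right) = -28 + 7 \left(- 102 \left(w + 0\right)\right) = -28 + 7 \left(- 102 w\right) = -28 - 714 w$)
$W{\left(-90 \right)} + 44832 = \left(-28 - -64260\right) + 44832 = \left(-28 + 64260\right) + 44832 = 64232 + 44832 = 109064$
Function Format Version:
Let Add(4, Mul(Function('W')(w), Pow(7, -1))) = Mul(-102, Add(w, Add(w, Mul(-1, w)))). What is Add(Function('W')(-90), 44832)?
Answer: 109064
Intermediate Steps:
Function('W')(w) = Add(-28, Mul(-714, w)) (Function('W')(w) = Add(-28, Mul(7, Mul(-102, Add(w, Add(w, Mul(-1, w)))))) = Add(-28, Mul(7, Mul(-102, Add(w, 0)))) = Add(-28, Mul(7, Mul(-102, w))) = Add(-28, Mul(-714, w)))
Add(Function('W')(-90), 44832) = Add(Add(-28, Mul(-714, -90)), 44832) = Add(Add(-28, 64260), 44832) = Add(64232, 44832) = 109064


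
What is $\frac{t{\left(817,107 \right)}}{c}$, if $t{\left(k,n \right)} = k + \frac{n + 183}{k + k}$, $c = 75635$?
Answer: $\frac{667634}{61793795} \approx 0.010804$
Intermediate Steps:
$t{\left(k,n \right)} = k + \frac{183 + n}{2 k}$
$\frac{t{\left(817,107 \right)}}{c} = \frac{\frac{1}{2} \cdot \frac{1}{817} \left(183 + 107 + 2 \cdot 817^{2}\right)}{75635} = \frac{1}{2} \cdot \frac{1}{817} \left(183 + 107 + 2 \cdot 667489\right) \frac{1}{75635} = \frac{1}{2} \cdot \frac{1}{817} \left(183 + 107 + 1334978\right) \frac{1}{75635} = \frac{1}{2} \cdot \frac{1}{817} \cdot 1335268 \cdot \frac{1}{75635} = \frac{667634}{817} \cdot \frac{1}{75635} = \frac{667634}{61793795}$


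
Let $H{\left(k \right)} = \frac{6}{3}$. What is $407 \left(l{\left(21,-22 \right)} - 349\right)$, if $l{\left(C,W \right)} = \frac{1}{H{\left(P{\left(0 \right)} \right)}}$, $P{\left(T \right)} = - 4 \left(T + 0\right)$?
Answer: $- \frac{283679}{2} \approx -1.4184 \cdot 10^{5}$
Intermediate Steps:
$P{\left(T \right)} = - 4 T$
$H{\left(k \right)} = 2$ ($H{\left(k \right)} = 6 \cdot \frac{1}{3} = 2$)
$l{\left(C,W \right)} = \frac{1}{2}$
$407 \left(l{\left(21,-22 \right)} - 349\right) = 407 \left(\frac{1}{2} - 349\right) = 407 \left(- \frac{697}{2}\right) = - \frac{283679}{2}$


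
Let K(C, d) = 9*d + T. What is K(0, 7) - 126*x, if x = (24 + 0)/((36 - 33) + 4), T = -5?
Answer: -374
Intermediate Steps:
K(C, d) = -5 + 9*d (K(C, d) = 9*d - 5 = -5 + 9*d)
x = 24/7 (x = 24/(3 + 4) = 24/7 ≈ 3.4286)
K(0, 7) - 126*x = (-5 + 9*7) - 126*24/7 = (-5 + 63) - 432 = 58 - 432 = -374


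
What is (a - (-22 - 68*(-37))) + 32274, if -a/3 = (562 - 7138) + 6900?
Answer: 28808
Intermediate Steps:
a = -972 (a = -3*((562 - 7138) + 6900) = -3*(-6576 + 6900) = -3*324 = -972)
(a - (-22 - 68*(-37))) + 32274 = (-972 - (-22 - 68*(-37))) + 32274 = (-972 - (-22 + 2516)) + 32274 = (-972 - 1*2494) + 32274 = (-972 - 2494) + 32274 = -3466 + 32274 = 28808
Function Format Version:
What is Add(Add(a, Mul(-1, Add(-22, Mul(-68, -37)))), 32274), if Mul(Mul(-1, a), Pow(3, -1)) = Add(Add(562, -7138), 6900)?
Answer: 28808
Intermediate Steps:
a = -972 (a = Mul(-3, Add(Add(562, -7138), 6900)) = Mul(-3, Add(-6576, 6900)) = Mul(-3, 324) = -972)
Add(Add(a, Mul(-1, Add(-22, Mul(-68, -37)))), 32274) = Add(Add(-972, Mul(-1, Add(-22, Mul(-68, -37)))), 32274) = Add(Add(-972, Mul(-1, Add(-22, 2516))), 32274) = Add(Add(-972, Mul(-1, 2494)), 32274) = Add(Add(-972, -2494), 32274) = Add(-3466, 32274) = 28808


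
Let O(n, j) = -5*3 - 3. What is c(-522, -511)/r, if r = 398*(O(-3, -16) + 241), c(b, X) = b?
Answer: -261/44377 ≈ -0.0058814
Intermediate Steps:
O(n, j) = -18 (O(n, j) = -15 - 3 = -18)
r = 88754 (r = 398*(-18 + 241) = 398*223 = 88754)
c(-522, -511)/r = -522/88754 = -522*1/88754 = -261/44377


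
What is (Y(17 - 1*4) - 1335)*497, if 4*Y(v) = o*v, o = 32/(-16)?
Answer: -1333451/2 ≈ -6.6673e+5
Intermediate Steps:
o = -2 (o = 32*(-1/16) = -2)
Y(v) = -v/2 (Y(v) = (-2*v)/4 = -v/2)
(Y(17 - 1*4) - 1335)*497 = (-(17 - 1*4)/2 - 1335)*497 = (-(17 - 4)/2 - 1335)*497 = (-½*13 - 1335)*497 = (-13/2 - 1335)*497 = -2683/2*497 = -1333451/2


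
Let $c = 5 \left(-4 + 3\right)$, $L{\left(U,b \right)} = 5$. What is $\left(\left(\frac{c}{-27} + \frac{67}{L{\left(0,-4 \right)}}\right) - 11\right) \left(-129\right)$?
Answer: $- \frac{15007}{45} \approx -333.49$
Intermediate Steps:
$c = -5$ ($c = 5 \left(-1\right) = -5$)
$\left(\left(\frac{c}{-27} + \frac{67}{L{\left(0,-4 \right)}}\right) - 11\right) \left(-129\right) = \left(\left(- \frac{5}{-27} + \frac{67}{5}\right) - 11\right) \left(-129\right) = \left(\left(\left(-5\right) \left(- \frac{1}{27}\right) + 67 \cdot \frac{1}{5}\right) - 11\right) \left(-129\right) = \left(\left(\frac{5}{27} + \frac{67}{5}\right) - 11\right) \left(-129\right) = \left(\frac{1834}{135} - 11\right) \left(-129\right) = \frac{349}{135} \left(-129\right) = - \frac{15007}{45}$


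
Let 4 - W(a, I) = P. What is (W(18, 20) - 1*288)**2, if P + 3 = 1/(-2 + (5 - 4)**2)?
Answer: 78400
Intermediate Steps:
P = -4 (P = -3 + 1/(-2 + (5 - 4)**2) = -3 + 1/(-2 + 1**2) = -3 + 1/(-2 + 1) = -3 + 1/(-1) = -3 - 1 = -4)
W(a, I) = 8 (W(a, I) = 4 - 1*(-4) = 4 + 4 = 8)
(W(18, 20) - 1*288)**2 = (8 - 1*288)**2 = (8 - 288)**2 = (-280)**2 = 78400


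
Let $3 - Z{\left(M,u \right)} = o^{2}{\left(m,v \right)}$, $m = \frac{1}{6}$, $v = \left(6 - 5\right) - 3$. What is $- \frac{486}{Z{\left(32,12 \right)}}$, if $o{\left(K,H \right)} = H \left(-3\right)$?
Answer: $\frac{162}{11} \approx 14.727$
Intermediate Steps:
$v = -2$ ($v = 1 - 3 = -2$)
$m = \frac{1}{6} \approx 0.16667$
$o{\left(K,H \right)} = - 3 H$
$Z{\left(M,u \right)} = -33$ ($Z{\left(M,u \right)} = 3 - \left(\left(-3\right) \left(-2\right)\right)^{2} = 3 - 6^{2} = 3 - 36 = -33$)
$- \frac{486}{Z{\left(32,12 \right)}} = - \frac{486}{-33} = \left(-486\right) \left(- \frac{1}{33}\right) = \frac{162}{11}$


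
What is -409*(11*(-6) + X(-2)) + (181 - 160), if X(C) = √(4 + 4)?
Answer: 27015 - 818*√2 ≈ 25858.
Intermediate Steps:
X(C) = 2*√2 (X(C) = √8 = 2*√2)
-409*(11*(-6) + X(-2)) + (181 - 160) = -409*(11*(-6) + 2*√2) + (181 - 160) = -409*(-66 + 2*√2) + 21 = (26994 - 818*√2) + 21 = 27015 - 818*√2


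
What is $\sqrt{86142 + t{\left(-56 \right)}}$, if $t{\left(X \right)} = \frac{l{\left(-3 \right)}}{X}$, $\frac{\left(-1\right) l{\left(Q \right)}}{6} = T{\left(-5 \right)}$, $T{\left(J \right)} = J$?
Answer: $\frac{\sqrt{16883727}}{14} \approx 293.5$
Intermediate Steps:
$l{\left(Q \right)} = 30$ ($l{\left(Q \right)} = \left(-6\right) \left(-5\right) = 30$)
$t{\left(X \right)} = \frac{30}{X}$
$\sqrt{86142 + t{\left(-56 \right)}} = \sqrt{86142 + \frac{30}{-56}} = \sqrt{86142 + 30 \left(- \frac{1}{56}\right)} = \sqrt{86142 - \frac{15}{28}} = \sqrt{\frac{2411961}{28}} = \frac{\sqrt{16883727}}{14}$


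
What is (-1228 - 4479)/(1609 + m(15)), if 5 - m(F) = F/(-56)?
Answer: -319592/90399 ≈ -3.5353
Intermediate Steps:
m(F) = 5 + F/56 (m(F) = 5 - F/(-56) = 5 - F*(-1)/56 = 5 - (-1)*F/56 = 5 + F/56)
(-1228 - 4479)/(1609 + m(15)) = (-1228 - 4479)/(1609 + (5 + (1/56)*15)) = -5707/(1609 + (5 + 15/56)) = -5707/(1609 + 295/56) = -5707/90399/56 = -5707*56/90399 = -319592/90399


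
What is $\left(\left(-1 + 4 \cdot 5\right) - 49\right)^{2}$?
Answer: $900$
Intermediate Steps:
$\left(\left(-1 + 4 \cdot 5\right) - 49\right)^{2} = \left(\left(-1 + 20\right) - 49\right)^{2} = \left(19 - 49\right)^{2} = \left(-30\right)^{2} = 900$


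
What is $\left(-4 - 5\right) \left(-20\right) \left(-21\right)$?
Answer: $-3780$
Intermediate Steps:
$\left(-4 - 5\right) \left(-20\right) \left(-21\right) = \left(-9\right) \left(-20\right) \left(-21\right) = 180 \left(-21\right) = -3780$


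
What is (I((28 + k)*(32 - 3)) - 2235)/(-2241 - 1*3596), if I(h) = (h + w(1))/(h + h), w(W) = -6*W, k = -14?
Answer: 453605/1184911 ≈ 0.38282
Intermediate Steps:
I(h) = (-6 + h)/(2*h) (I(h) = (h - 6*1)/(h + h) = (h - 6)/((2*h)) = (-6 + h)*(1/(2*h)) = (-6 + h)/(2*h))
(I((28 + k)*(32 - 3)) - 2235)/(-2241 - 1*3596) = ((-6 + (28 - 14)*(32 - 3))/(2*(((28 - 14)*(32 - 3)))) - 2235)/(-2241 - 1*3596) = ((-6 + 14*29)/(2*((14*29))) - 2235)/(-2241 - 3596) = ((1/2)*(-6 + 406)/406 - 2235)/(-5837) = ((1/2)*(1/406)*400 - 2235)*(-1/5837) = (100/203 - 2235)*(-1/5837) = -453605/203*(-1/5837) = 453605/1184911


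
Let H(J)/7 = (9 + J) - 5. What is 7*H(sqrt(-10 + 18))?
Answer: 196 + 98*sqrt(2) ≈ 334.59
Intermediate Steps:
H(J) = 28 + 7*J (H(J) = 7*((9 + J) - 5) = 7*(4 + J) = 28 + 7*J)
7*H(sqrt(-10 + 18)) = 7*(28 + 7*sqrt(-10 + 18)) = 7*(28 + 7*sqrt(8)) = 7*(28 + 7*(2*sqrt(2))) = 7*(28 + 14*sqrt(2)) = 196 + 98*sqrt(2)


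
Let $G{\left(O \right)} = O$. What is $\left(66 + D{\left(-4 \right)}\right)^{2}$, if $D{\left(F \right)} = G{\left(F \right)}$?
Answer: $3844$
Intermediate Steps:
$D{\left(F \right)} = F$
$\left(66 + D{\left(-4 \right)}\right)^{2} = \left(66 - 4\right)^{2} = 62^{2} = 3844$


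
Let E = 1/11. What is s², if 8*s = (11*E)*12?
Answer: 9/4 ≈ 2.2500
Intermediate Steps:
E = 1/11 ≈ 0.090909
s = 3/2 (s = ((11*(1/11))*12)/8 = (1*12)/8 = (⅛)*12 = 3/2 ≈ 1.5000)
s² = (3/2)² = 9/4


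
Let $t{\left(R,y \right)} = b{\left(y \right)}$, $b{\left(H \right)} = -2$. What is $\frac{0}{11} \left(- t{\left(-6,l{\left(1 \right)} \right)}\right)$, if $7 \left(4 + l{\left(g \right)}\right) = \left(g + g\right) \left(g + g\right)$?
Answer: $0$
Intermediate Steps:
$l{\left(g \right)} = -4 + \frac{4 g^{2}}{7}$ ($l{\left(g \right)} = -4 + \frac{\left(g + g\right) \left(g + g\right)}{7} = -4 + \frac{2 g 2 g}{7} = -4 + \frac{4 g^{2}}{7}$)
$t{\left(R,y \right)} = -2$
$\frac{0}{11} \left(- t{\left(-6,l{\left(1 \right)} \right)}\right) = \frac{0}{11} \left(\left(-1\right) \left(-2\right)\right) = 0 \cdot \frac{1}{11} \cdot 2 = 0 \cdot 2 = 0$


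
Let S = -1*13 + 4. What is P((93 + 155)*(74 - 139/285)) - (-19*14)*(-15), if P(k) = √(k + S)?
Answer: -3990 + √1480085655/285 ≈ -3855.0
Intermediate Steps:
S = -9 (S = -13 + 4 = -9)
P(k) = √(-9 + k) (P(k) = √(k - 9) = √(-9 + k))
P((93 + 155)*(74 - 139/285)) - (-19*14)*(-15) = √(-9 + (93 + 155)*(74 - 139/285)) - (-19*14)*(-15) = √(-9 + 248*(74 - 139*1/285)) - (-266)*(-15) = √(-9 + 248*(74 - 139/285)) - 1*3990 = √(-9 + 248*(20951/285)) - 3990 = √(-9 + 5195848/285) - 3990 = √(5193283/285) - 3990 = √1480085655/285 - 3990 = -3990 + √1480085655/285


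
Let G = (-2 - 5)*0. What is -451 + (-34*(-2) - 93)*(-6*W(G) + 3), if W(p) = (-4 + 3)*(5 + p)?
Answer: -1276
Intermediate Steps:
G = 0 (G = -7*0 = 0)
W(p) = -5 - p (W(p) = -(5 + p) = -5 - p)
-451 + (-34*(-2) - 93)*(-6*W(G) + 3) = -451 + (-34*(-2) - 93)*(-6*(-5 - 1*0) + 3) = -451 + (68 - 93)*(-6*(-5 + 0) + 3) = -451 - 25*(-6*(-5) + 3) = -451 - 25*(30 + 3) = -451 - 25*33 = -451 - 825 = -1276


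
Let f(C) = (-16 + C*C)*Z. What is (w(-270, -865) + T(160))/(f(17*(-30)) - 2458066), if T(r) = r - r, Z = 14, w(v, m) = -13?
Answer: -13/1183110 ≈ -1.0988e-5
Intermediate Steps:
T(r) = 0
f(C) = -224 + 14*C² (f(C) = (-16 + C*C)*14 = (-16 + C²)*14 = -224 + 14*C²)
(w(-270, -865) + T(160))/(f(17*(-30)) - 2458066) = (-13 + 0)/((-224 + 14*(17*(-30))²) - 2458066) = -13/((-224 + 14*(-510)²) - 2458066) = -13/((-224 + 14*260100) - 2458066) = -13/((-224 + 3641400) - 2458066) = -13/(3641176 - 2458066) = -13/1183110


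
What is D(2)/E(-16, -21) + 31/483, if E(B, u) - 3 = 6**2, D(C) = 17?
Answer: 3140/6279 ≈ 0.50008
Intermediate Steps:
E(B, u) = 39 (E(B, u) = 3 + 6**2 = 3 + 36 = 39)
D(2)/E(-16, -21) + 31/483 = 17/39 + 31/483 = 3140/6279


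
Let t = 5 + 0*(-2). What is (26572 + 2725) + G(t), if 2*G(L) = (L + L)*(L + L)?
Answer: 29347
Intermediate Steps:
t = 5 (t = 5 + 0 = 5)
G(L) = 2*L² (G(L) = ((L + L)*(L + L))/2 = ((2*L)*(2*L))/2 = (4*L²)/2 = 2*L²)
(26572 + 2725) + G(t) = (26572 + 2725) + 2*5² = 29297 + 2*25 = 29297 + 50 = 29347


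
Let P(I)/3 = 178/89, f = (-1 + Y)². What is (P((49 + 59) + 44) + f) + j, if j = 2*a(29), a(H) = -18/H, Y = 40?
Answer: 44247/29 ≈ 1525.8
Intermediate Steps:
f = 1521 (f = (-1 + 40)² = 39² = 1521)
P(I) = 6 (P(I) = 3*(178/89) = 3*(178*(1/89)) = 3*2 = 6)
j = -36/29 (j = 2*(-18/29) = -36/29 ≈ -1.2414)
(P((49 + 59) + 44) + f) + j = (6 + 1521) - 36/29 = 1527 - 36/29 = 44247/29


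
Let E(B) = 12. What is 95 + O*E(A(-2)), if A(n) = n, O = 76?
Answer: 1007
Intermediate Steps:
95 + O*E(A(-2)) = 95 + 76*12 = 95 + 912 = 1007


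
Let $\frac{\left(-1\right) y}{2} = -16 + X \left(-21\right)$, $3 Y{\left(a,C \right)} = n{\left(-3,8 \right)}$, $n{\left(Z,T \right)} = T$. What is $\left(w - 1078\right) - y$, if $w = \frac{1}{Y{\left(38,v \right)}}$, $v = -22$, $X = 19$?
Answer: $- \frac{15261}{8} \approx -1907.6$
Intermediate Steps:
$Y{\left(a,C \right)} = \frac{8}{3}$ ($Y{\left(a,C \right)} = \frac{1}{3} \cdot 8 = \frac{8}{3}$)
$w = \frac{3}{8}$ ($w = \frac{1}{\frac{8}{3}} = \frac{3}{8} \approx 0.375$)
$y = 830$ ($y = - 2 \left(-16 + 19 \left(-21\right)\right) = - 2 \left(-16 - 399\right) = \left(-2\right) \left(-415\right) = 830$)
$\left(w - 1078\right) - y = \left(\frac{3}{8} - 1078\right) - 830 = - \frac{8621}{8} - 830 = - \frac{15261}{8}$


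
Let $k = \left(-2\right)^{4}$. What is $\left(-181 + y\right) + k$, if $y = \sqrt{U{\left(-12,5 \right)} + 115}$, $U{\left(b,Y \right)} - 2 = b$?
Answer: $-165 + \sqrt{105} \approx -154.75$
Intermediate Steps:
$U{\left(b,Y \right)} = 2 + b$
$k = 16$
$y = \sqrt{105}$ ($y = \sqrt{\left(2 - 12\right) + 115} = \sqrt{-10 + 115} = \sqrt{105} \approx 10.247$)
$\left(-181 + y\right) + k = \left(-181 + \sqrt{105}\right) + 16 = -165 + \sqrt{105}$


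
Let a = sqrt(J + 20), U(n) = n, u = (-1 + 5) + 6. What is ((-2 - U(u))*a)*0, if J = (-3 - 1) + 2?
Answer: 0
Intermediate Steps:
u = 10 (u = 4 + 6 = 10)
J = -2 (J = -4 + 2 = -2)
a = 3*sqrt(2) (a = sqrt(-2 + 20) = sqrt(18) = 3*sqrt(2) ≈ 4.2426)
((-2 - U(u))*a)*0 = ((-2 - 1*10)*(3*sqrt(2)))*0 = ((-2 - 10)*(3*sqrt(2)))*0 = -36*sqrt(2)*0 = 0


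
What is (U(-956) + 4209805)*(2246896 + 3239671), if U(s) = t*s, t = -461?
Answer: 25515395051407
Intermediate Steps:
U(s) = -461*s
(U(-956) + 4209805)*(2246896 + 3239671) = (-461*(-956) + 4209805)*(2246896 + 3239671) = (440716 + 4209805)*5486567 = 4650521*5486567 = 25515395051407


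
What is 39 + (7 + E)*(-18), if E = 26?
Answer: -555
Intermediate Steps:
39 + (7 + E)*(-18) = 39 + (7 + 26)*(-18) = 39 + 33*(-18) = 39 - 594 = -555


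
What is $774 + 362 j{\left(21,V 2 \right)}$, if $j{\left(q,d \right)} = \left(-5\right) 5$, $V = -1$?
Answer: $-8276$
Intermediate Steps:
$j{\left(q,d \right)} = -25$
$774 + 362 j{\left(21,V 2 \right)} = 774 + 362 \left(-25\right) = 774 - 9050 = -8276$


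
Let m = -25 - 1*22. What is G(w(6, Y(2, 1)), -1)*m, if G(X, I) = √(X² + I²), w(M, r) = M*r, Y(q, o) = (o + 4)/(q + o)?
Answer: -47*√101 ≈ -472.34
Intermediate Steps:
Y(q, o) = (4 + o)/(o + q)
m = -47 (m = -25 - 22 = -47)
G(X, I) = √(I² + X²)
G(w(6, Y(2, 1)), -1)*m = √((-1)² + (6*((4 + 1)/(1 + 2)))²)*(-47) = √(1 + (6*(5/3))²)*(-47) = √(1 + 10²)*(-47) = √(1 + 100)*(-47) = √101*(-47) = -47*√101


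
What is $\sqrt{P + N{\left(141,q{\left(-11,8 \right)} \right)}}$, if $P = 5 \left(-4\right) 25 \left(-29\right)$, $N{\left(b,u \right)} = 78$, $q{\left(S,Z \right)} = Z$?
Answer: $\sqrt{14578} \approx 120.74$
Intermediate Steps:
$P = 14500$ ($P = \left(-20\right) 25 \left(-29\right) = \left(-500\right) \left(-29\right) = 14500$)
$\sqrt{P + N{\left(141,q{\left(-11,8 \right)} \right)}} = \sqrt{14500 + 78} = \sqrt{14578}$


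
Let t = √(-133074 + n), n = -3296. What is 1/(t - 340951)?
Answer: -26227/8942132367 - I*√136370/116247720771 ≈ -2.933e-6 - 3.1767e-9*I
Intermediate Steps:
t = I*√136370 (t = √(-133074 - 3296) = √(-136370) = I*√136370 ≈ 369.28*I)
1/(t - 340951) = 1/(I*√136370 - 340951) = 1/(-340951 + I*√136370)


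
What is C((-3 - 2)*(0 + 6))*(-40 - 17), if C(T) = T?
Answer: 1710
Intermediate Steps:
C((-3 - 2)*(0 + 6))*(-40 - 17) = ((-3 - 2)*(0 + 6))*(-40 - 17) = -5*6*(-57) = -30*(-57) = 1710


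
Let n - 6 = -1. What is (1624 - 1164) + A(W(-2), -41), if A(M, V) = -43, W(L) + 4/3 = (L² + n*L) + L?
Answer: 417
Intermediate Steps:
n = 5 (n = 6 - 1 = 5)
W(L) = -4/3 + L² + 6*L (W(L) = -4/3 + ((L² + 5*L) + L) = -4/3 + (L² + 6*L) = -4/3 + L² + 6*L)
(1624 - 1164) + A(W(-2), -41) = (1624 - 1164) - 43 = 460 - 43 = 417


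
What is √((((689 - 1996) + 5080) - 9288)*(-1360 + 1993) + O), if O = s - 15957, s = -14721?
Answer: 3*I*√391297 ≈ 1876.6*I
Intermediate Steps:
O = -30678 (O = -14721 - 15957 = -30678)
√((((689 - 1996) + 5080) - 9288)*(-1360 + 1993) + O) = √((((689 - 1996) + 5080) - 9288)*(-1360 + 1993) - 30678) = √(((-1307 + 5080) - 9288)*633 - 30678) = √((3773 - 9288)*633 - 30678) = √(-5515*633 - 30678) = √(-3490995 - 30678) = √(-3521673) = 3*I*√391297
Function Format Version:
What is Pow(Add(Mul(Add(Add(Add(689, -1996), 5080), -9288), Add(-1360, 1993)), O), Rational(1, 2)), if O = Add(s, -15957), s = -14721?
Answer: Mul(3, I, Pow(391297, Rational(1, 2))) ≈ Mul(1876.6, I)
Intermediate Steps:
O = -30678 (O = Add(-14721, -15957) = -30678)
Pow(Add(Mul(Add(Add(Add(689, -1996), 5080), -9288), Add(-1360, 1993)), O), Rational(1, 2)) = Pow(Add(Mul(Add(Add(Add(689, -1996), 5080), -9288), Add(-1360, 1993)), -30678), Rational(1, 2)) = Pow(Add(Mul(Add(Add(-1307, 5080), -9288), 633), -30678), Rational(1, 2)) = Pow(Add(Mul(Add(3773, -9288), 633), -30678), Rational(1, 2)) = Pow(Add(Mul(-5515, 633), -30678), Rational(1, 2)) = Pow(Add(-3490995, -30678), Rational(1, 2)) = Pow(-3521673, Rational(1, 2)) = Mul(3, I, Pow(391297, Rational(1, 2)))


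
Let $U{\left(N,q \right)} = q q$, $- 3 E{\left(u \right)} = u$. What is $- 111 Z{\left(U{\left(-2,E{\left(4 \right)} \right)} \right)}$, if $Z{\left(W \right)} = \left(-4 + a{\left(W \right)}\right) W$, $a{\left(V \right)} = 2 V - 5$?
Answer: $\frac{29008}{27} \approx 1074.4$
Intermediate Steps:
$a{\left(V \right)} = -5 + 2 V$
$E{\left(u \right)} = - \frac{u}{3}$
$U{\left(N,q \right)} = q^{2}$
$Z{\left(W \right)} = W \left(-9 + 2 W\right)$ ($Z{\left(W \right)} = \left(-4 + \left(-5 + 2 W\right)\right) W = \left(-9 + 2 W\right) W = W \left(-9 + 2 W\right)$)
$- 111 Z{\left(U{\left(-2,E{\left(4 \right)} \right)} \right)} = - 111 \left(\left(- \frac{1}{3}\right) 4\right)^{2} \left(-9 + 2 \left(\left(- \frac{1}{3}\right) 4\right)^{2}\right) = - 111 \left(- \frac{4}{3}\right)^{2} \left(-9 + 2 \left(- \frac{4}{3}\right)^{2}\right) = - 111 \frac{16 \left(-9 + 2 \cdot \frac{16}{9}\right)}{9} = - 111 \frac{16 \left(-9 + \frac{32}{9}\right)}{9} = - 111 \cdot \frac{16}{9} \left(- \frac{49}{9}\right) = \left(-111\right) \left(- \frac{784}{81}\right) = \frac{29008}{27}$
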